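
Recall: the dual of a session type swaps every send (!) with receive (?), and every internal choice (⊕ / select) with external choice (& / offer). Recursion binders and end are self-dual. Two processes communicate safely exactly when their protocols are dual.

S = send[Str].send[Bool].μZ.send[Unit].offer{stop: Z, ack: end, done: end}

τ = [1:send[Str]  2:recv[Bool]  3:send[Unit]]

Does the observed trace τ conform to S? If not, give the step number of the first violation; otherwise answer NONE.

2

@1 send[Str]  ok  residual = send[Bool].μZ.…
@2 got recv[Bool], protocol expects send[Bool]  ✗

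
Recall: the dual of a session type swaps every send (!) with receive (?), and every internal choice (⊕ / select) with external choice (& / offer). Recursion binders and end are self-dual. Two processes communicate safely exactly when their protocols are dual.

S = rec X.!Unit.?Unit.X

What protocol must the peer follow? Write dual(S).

rec X.?Unit.!Unit.X

rec X → rec X  (μ self-dual)
  !Unit → ?Unit
    ?Unit → !Unit
      X ↦ X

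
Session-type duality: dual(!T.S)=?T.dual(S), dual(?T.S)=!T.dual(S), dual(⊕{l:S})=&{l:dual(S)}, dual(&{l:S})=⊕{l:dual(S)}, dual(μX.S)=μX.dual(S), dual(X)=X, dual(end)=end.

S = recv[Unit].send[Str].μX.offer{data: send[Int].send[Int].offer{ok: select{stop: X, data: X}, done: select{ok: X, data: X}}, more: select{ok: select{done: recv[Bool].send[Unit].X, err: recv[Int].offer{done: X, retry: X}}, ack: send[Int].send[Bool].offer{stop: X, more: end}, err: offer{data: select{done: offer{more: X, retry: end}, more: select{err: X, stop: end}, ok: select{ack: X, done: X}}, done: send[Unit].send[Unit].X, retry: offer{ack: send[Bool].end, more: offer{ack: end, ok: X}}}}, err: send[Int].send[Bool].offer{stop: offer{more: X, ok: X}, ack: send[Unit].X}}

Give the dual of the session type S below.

send[Unit].recv[Str].μX.select{data: recv[Int].recv[Int].select{ok: offer{stop: X, data: X}, done: offer{ok: X, data: X}}, more: offer{ok: offer{done: send[Bool].recv[Unit].X, err: send[Int].select{done: X, retry: X}}, ack: recv[Int].recv[Bool].select{stop: X, more: end}, err: select{data: offer{done: select{more: X, retry: end}, more: offer{err: X, stop: end}, ok: offer{ack: X, done: X}}, done: recv[Unit].recv[Unit].X, retry: select{ack: recv[Bool].end, more: select{ack: end, ok: X}}}}, err: recv[Int].recv[Bool].select{stop: select{more: X, ok: X}, ack: recv[Unit].X}}

recv[Unit] = send[Unit]
  send[Str] = recv[Str]
    μX = μX  (rec unchanged)
      offer{data,more,err} = select{data,more,err}  (external→internal)
        • data:
          send[Int] = recv[Int]
            send[Int] = recv[Int]
              offer{ok,done} = select{ok,done}  (external→internal)
                • ok:
                  select{stop,data} = offer{stop,data}  (internal→external)
                    • stop:
                      X ↦ X
                    • data:
                      X ↦ X
                • done:
                  select{ok,data} = offer{ok,data}  (internal→external)
                    • ok:
                      X ↦ X
                    • data:
                      X ↦ X
        • more:
          select{ok,ack,err} = offer{ok,ack,err}  (internal→external)
            • ok:
              select{done,err} = offer{done,err}  (internal→external)
                • done:
                  recv[Bool] = send[Bool]
                    send[Unit] = recv[Unit]
                      X ↦ X
                • err:
                  recv[Int] = send[Int]
                    offer{done,retry} = select{done,retry}  (external→internal)
                      • done:
                        X ↦ X
                      • retry:
                        X ↦ X
            • ack:
              send[Int] = recv[Int]
                send[Bool] = recv[Bool]
                  offer{stop,more} = select{stop,more}  (external→internal)
                    • stop:
                      X ↦ X
                    • more:
                      end ↦ end
            • err:
              offer{data,done,retry} = select{data,done,retry}  (external→internal)
                • data:
                  select{done,more,ok} = offer{done,more,ok}  (internal→external)
                    • done:
                      offer{more,retry} = select{more,retry}  (external→internal)
                        • more:
                          X ↦ X
                        • retry:
                          end ↦ end
                    • more:
                      select{err,stop} = offer{err,stop}  (internal→external)
                        • err:
                          X ↦ X
                        • stop:
                          end ↦ end
                    • ok:
                      select{ack,done} = offer{ack,done}  (internal→external)
                        • ack:
                          X ↦ X
                        • done:
                          X ↦ X
                • done:
                  send[Unit] = recv[Unit]
                    send[Unit] = recv[Unit]
                      X ↦ X
                • retry:
                  offer{ack,more} = select{ack,more}  (external→internal)
                    • ack:
                      send[Bool] = recv[Bool]
                        end ↦ end
                    • more:
                      offer{ack,ok} = select{ack,ok}  (external→internal)
                        • ack:
                          end ↦ end
                        • ok:
                          X ↦ X
        • err:
          send[Int] = recv[Int]
            send[Bool] = recv[Bool]
              offer{stop,ack} = select{stop,ack}  (external→internal)
                • stop:
                  offer{more,ok} = select{more,ok}  (external→internal)
                    • more:
                      X ↦ X
                    • ok:
                      X ↦ X
                • ack:
                  send[Unit] = recv[Unit]
                    X ↦ X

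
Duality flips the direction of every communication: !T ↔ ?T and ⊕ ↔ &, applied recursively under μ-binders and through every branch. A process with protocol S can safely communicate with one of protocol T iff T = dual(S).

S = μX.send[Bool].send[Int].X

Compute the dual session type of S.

μX.recv[Bool].recv[Int].X

μX → μX  (binder kept)
  send[Bool] → recv[Bool]
    send[Int] → recv[Int]
      X ↦ X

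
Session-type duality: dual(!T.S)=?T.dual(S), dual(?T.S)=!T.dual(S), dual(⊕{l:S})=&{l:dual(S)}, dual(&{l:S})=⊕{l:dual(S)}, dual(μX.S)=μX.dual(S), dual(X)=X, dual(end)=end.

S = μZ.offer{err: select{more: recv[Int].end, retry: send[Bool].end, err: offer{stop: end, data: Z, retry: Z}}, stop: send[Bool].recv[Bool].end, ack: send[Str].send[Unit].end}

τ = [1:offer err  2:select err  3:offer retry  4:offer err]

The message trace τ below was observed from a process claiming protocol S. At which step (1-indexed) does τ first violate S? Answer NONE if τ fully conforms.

step 1: offer err  match  residual = select{more: recv[Int].end, retry: send[Bool].end, err: offer{stop: end, data: μZ.…, retry: μZ.…}}
step 2: select err  match  residual = offer{stop: end, data: μZ.…, retry: μZ.…}
step 3: offer retry  match  residual = μZ.…
step 4: offer err  match  residual = select{more: recv[Int].end, retry: send[Bool].end, err: offer{stop: end, data: μZ.…, retry: μZ.…}}
trace exhausted — no violation

NONE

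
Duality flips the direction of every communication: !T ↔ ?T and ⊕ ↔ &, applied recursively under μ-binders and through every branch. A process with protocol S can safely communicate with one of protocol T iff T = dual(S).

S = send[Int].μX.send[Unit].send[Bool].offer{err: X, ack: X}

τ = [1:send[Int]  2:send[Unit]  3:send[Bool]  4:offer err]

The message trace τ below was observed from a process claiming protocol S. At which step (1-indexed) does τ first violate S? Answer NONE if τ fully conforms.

NONE

[1] send[Int]  match  now at μX.…
[2] send[Unit]  match  now at send[Bool].offer{err: μX.…, ack: μX.…}
[3] send[Bool]  match  now at offer{err: μX.…, ack: μX.…}
[4] offer err  match  now at μX.…
trace exhausted — no violation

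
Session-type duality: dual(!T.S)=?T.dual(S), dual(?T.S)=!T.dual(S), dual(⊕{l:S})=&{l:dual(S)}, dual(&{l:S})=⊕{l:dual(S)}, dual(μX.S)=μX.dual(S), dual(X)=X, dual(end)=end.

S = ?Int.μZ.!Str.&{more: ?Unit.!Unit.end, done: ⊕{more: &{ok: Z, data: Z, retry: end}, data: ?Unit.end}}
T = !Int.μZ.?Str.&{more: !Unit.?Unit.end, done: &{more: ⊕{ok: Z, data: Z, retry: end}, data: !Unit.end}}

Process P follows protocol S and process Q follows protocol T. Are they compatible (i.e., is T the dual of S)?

?Int ‖ !Int  ok
  μZ ‖ μZ  ok (rec unchanged)
    !Str ‖ ?Str  ok
      &{more,done} ‖ &{more,done}  ✗ choice polarity not flipped — not dual

NO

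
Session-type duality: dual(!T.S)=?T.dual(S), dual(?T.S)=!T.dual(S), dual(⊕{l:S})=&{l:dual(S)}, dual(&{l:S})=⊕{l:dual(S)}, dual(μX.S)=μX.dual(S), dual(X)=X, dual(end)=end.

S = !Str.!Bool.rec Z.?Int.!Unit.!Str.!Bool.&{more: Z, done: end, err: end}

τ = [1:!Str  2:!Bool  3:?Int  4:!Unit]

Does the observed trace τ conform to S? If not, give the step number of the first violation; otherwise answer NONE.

NONE

[1] !Str  match  state: !Bool.rec Z.…
[2] !Bool  match  state: rec Z.…
[3] ?Int  match  state: !Unit.!Str.!Bool.&{more: rec Z.…, done: end, err: end}
[4] !Unit  match  state: !Str.!Bool.&{more: rec Z.…, done: end, err: end}
τ conforms to S (length 4)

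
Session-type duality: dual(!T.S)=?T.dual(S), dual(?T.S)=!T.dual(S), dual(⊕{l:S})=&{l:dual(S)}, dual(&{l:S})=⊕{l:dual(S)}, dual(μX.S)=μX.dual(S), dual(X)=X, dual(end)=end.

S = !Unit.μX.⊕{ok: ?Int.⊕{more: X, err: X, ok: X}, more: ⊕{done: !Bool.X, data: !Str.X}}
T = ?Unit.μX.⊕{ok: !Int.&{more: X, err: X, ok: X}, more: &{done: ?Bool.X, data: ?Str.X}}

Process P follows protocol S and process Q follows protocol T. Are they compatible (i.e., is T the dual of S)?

!Unit vs ?Unit  ✓
  μX vs μX  ✓ (rec unchanged)
    ⊕{ok,more} vs ⊕{ok,more}  ✗ choice polarity not flipped — not dual

NO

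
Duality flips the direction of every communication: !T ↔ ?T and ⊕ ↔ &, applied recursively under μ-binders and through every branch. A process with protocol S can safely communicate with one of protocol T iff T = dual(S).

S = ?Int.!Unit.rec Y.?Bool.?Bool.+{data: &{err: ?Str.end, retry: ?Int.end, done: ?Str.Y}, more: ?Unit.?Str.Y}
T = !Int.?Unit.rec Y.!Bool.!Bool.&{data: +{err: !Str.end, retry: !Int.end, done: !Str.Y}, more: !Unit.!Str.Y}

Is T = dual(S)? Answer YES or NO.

YES

?Int | !Int  ✓
  !Unit | ?Unit  ✓
    rec Y | rec Y  ✓ (rec unchanged)
      ?Bool | !Bool  ✓
        ?Bool | !Bool  ✓
          +{data,more} | &{data,more}  ✓ same labels
            • data:
              &{err,retry,done} | +{err,retry,done}  ✓ same labels
                • err:
                  ?Str | !Str  ✓
                    end | end  ✓
                • retry:
                  ?Int | !Int  ✓
                    end | end  ✓
                • done:
                  ?Str | !Str  ✓
                    Y | Y  ✓
            • more:
              ?Unit | !Unit  ✓
                ?Str | !Str  ✓
                  Y | Y  ✓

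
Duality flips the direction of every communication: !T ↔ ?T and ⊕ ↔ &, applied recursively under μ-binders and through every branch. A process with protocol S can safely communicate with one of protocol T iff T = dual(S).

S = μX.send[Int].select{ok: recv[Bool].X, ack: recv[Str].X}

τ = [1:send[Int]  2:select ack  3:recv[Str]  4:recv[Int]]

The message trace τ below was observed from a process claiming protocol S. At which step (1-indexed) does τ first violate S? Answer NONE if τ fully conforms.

4

[1] send[Int]  ✓  cont: select{ok: recv[Bool].μX.…, ack: recv[Str].μX.…}
[2] select ack  ✓  cont: recv[Str].μX.…
[3] recv[Str]  ✓  cont: μX.…
[4] got recv[Int], protocol expects send[Int]  ✗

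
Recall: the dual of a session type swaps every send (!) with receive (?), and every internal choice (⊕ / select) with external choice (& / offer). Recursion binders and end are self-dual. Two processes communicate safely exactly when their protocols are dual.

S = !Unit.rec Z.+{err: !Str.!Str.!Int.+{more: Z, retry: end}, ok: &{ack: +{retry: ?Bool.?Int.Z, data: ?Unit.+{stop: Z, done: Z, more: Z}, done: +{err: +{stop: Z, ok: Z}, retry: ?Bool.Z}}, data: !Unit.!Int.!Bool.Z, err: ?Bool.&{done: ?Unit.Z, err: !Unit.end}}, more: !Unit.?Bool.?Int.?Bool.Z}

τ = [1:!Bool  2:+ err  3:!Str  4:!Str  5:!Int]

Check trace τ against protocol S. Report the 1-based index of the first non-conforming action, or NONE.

1

[1] got !Bool, protocol expects !Unit  ✗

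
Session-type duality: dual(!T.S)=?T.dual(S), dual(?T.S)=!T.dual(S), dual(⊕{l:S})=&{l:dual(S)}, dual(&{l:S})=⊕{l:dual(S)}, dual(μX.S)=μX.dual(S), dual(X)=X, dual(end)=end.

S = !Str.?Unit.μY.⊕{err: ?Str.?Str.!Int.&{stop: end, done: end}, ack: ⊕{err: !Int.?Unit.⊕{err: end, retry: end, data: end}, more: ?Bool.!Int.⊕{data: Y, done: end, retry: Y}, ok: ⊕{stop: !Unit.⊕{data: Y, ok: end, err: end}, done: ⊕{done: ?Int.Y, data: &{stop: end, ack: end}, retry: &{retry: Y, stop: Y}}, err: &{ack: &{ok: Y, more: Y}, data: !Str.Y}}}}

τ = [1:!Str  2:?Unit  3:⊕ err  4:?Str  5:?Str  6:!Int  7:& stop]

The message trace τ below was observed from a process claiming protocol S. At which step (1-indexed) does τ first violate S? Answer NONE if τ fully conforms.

NONE

@1 !Str  ok  residual = ?Unit.μY.…
@2 ?Unit  ok  residual = μY.…
@3 ⊕ err  ok  residual = ?Str.?Str.!Int.&{stop: end, done: end}
@4 ?Str  ok  residual = ?Str.!Int.&{stop: end, done: end}
@5 ?Str  ok  residual = !Int.&{stop: end, done: end}
@6 !Int  ok  residual = &{stop: end, done: end}
@7 & stop  ok  residual = end
trace exhausted — no violation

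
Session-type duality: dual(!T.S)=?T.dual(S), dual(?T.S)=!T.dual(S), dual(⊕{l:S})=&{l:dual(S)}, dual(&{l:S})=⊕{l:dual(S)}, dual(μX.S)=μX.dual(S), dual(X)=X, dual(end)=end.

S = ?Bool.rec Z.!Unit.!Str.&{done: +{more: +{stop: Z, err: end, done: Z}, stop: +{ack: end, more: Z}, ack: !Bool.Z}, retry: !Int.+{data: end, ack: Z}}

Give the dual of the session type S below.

?Bool ↦ !Bool
  rec Z ↦ rec Z  (rec unchanged)
    !Unit ↦ ?Unit
      !Str ↦ ?Str
        &{done,retry} ↦ +{done,retry}  (external→internal)
          • done:
            +{more,stop,ack} ↦ &{more,stop,ack}  (⊕→&)
              • more:
                +{stop,err,done} ↦ &{stop,err,done}  (⊕→&)
                  • stop:
                    Z self-dual
                  • err:
                    end self-dual
                  • done:
                    Z self-dual
              • stop:
                +{ack,more} ↦ &{ack,more}  (⊕→&)
                  • ack:
                    end self-dual
                  • more:
                    Z self-dual
              • ack:
                !Bool ↦ ?Bool
                  Z self-dual
          • retry:
            !Int ↦ ?Int
              +{data,ack} ↦ &{data,ack}  (⊕→&)
                • data:
                  end self-dual
                • ack:
                  Z self-dual

!Bool.rec Z.?Unit.?Str.+{done: &{more: &{stop: Z, err: end, done: Z}, stop: &{ack: end, more: Z}, ack: ?Bool.Z}, retry: ?Int.&{data: end, ack: Z}}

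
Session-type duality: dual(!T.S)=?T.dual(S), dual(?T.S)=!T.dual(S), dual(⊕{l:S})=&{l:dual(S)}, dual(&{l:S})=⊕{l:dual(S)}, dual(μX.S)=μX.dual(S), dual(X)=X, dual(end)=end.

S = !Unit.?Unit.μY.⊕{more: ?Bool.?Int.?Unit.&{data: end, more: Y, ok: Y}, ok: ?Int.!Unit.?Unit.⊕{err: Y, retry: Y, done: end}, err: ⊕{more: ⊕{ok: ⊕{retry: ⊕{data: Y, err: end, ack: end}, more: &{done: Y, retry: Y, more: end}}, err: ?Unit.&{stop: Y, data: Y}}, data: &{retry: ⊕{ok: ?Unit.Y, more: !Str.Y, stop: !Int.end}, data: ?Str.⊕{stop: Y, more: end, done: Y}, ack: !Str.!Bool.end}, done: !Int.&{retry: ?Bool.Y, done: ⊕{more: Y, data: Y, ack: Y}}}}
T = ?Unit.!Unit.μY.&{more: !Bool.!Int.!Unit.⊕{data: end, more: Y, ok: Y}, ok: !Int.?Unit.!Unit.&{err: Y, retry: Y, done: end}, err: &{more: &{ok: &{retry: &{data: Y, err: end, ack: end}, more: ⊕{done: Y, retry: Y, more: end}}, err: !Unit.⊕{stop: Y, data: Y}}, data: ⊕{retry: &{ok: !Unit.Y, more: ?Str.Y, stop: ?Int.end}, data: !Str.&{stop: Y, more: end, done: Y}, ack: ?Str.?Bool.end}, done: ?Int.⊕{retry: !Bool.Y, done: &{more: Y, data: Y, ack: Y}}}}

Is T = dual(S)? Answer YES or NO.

!Unit vs ?Unit  ✓
  ?Unit vs !Unit  ✓
    μY vs μY  ✓ (binder kept)
      ⊕{more,ok,err} vs &{more,ok,err}  ✓ label sets agree
        [more]
          ?Bool vs !Bool  ✓
            ?Int vs !Int  ✓
              ?Unit vs !Unit  ✓
                &{data,more,ok} vs ⊕{data,more,ok}  ✓ label sets agree
                  [data]
                    end vs end  ✓
                  [more]
                    Y vs Y  ✓
                  [ok]
                    Y vs Y  ✓
        [ok]
          ?Int vs !Int  ✓
            !Unit vs ?Unit  ✓
              ?Unit vs !Unit  ✓
                ⊕{err,retry,done} vs &{err,retry,done}  ✓ label sets agree
                  [err]
                    Y vs Y  ✓
                  [retry]
                    Y vs Y  ✓
                  [done]
                    end vs end  ✓
        [err]
          ⊕{more,data,done} vs &{more,data,done}  ✓ label sets agree
            [more]
              ⊕{ok,err} vs &{ok,err}  ✓ label sets agree
                [ok]
                  ⊕{retry,more} vs &{retry,more}  ✓ label sets agree
                    [retry]
                      ⊕{data,err,ack} vs &{data,err,ack}  ✓ label sets agree
                        [data]
                          Y vs Y  ✓
                        [err]
                          end vs end  ✓
                        [ack]
                          end vs end  ✓
                    [more]
                      &{done,retry,more} vs ⊕{done,retry,more}  ✓ label sets agree
                        [done]
                          Y vs Y  ✓
                        [retry]
                          Y vs Y  ✓
                        [more]
                          end vs end  ✓
                [err]
                  ?Unit vs !Unit  ✓
                    &{stop,data} vs ⊕{stop,data}  ✓ label sets agree
                      [stop]
                        Y vs Y  ✓
                      [data]
                        Y vs Y  ✓
            [data]
              &{retry,data,ack} vs ⊕{retry,data,ack}  ✓ label sets agree
                [retry]
                  ⊕{ok,more,stop} vs &{ok,more,stop}  ✓ label sets agree
                    [ok]
                      ?Unit vs !Unit  ✓
                        Y vs Y  ✓
                    [more]
                      !Str vs ?Str  ✓
                        Y vs Y  ✓
                    [stop]
                      !Int vs ?Int  ✓
                        end vs end  ✓
                [data]
                  ?Str vs !Str  ✓
                    ⊕{stop,more,done} vs &{stop,more,done}  ✓ label sets agree
                      [stop]
                        Y vs Y  ✓
                      [more]
                        end vs end  ✓
                      [done]
                        Y vs Y  ✓
                [ack]
                  !Str vs ?Str  ✓
                    !Bool vs ?Bool  ✓
                      end vs end  ✓
            [done]
              !Int vs ?Int  ✓
                &{retry,done} vs ⊕{retry,done}  ✓ label sets agree
                  [retry]
                    ?Bool vs !Bool  ✓
                      Y vs Y  ✓
                  [done]
                    ⊕{more,data,ack} vs &{more,data,ack}  ✓ label sets agree
                      [more]
                        Y vs Y  ✓
                      [data]
                        Y vs Y  ✓
                      [ack]
                        Y vs Y  ✓

YES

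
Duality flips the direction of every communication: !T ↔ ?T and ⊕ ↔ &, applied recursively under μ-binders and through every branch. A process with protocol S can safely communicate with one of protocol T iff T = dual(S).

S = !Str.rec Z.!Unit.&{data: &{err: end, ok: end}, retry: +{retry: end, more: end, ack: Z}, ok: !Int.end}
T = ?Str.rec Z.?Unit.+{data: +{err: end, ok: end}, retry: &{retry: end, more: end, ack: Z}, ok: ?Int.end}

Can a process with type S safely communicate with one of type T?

!Str vs ?Str  ok
  rec Z vs rec Z  ok (μ self-dual)
    !Unit vs ?Unit  ok
      &{data,retry,ok} vs +{data,retry,ok}  ok labels match
        • data:
          &{err,ok} vs +{err,ok}  ok labels match
            • err:
              end vs end  ok
            • ok:
              end vs end  ok
        • retry:
          +{retry,more,ack} vs &{retry,more,ack}  ok labels match
            • retry:
              end vs end  ok
            • more:
              end vs end  ok
            • ack:
              Z vs Z  ok
        • ok:
          !Int vs ?Int  ok
            end vs end  ok

YES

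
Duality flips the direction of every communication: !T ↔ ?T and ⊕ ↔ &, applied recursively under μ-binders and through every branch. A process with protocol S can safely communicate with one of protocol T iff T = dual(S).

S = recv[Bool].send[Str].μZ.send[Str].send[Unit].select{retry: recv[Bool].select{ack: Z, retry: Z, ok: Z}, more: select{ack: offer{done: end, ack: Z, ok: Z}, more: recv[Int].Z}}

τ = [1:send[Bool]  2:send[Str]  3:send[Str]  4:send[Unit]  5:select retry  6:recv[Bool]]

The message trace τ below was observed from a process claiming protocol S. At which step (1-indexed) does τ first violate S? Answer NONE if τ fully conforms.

1

@1 got send[Bool], protocol expects recv[Bool]  ✗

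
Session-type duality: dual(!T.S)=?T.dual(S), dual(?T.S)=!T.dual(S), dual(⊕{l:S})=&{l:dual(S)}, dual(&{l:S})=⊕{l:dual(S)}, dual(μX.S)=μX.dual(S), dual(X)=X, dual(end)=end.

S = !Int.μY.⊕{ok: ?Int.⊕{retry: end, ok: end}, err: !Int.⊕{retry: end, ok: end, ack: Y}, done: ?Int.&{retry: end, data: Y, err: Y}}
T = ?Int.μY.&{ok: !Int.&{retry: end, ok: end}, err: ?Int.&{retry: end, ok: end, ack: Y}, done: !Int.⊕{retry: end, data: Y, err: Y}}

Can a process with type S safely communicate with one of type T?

!Int | ?Int  match
  μY | μY  match (μ self-dual)
    ⊕{ok,err,done} | &{ok,err,done}  match label sets agree
      case ok:
        ?Int | !Int  match
          ⊕{retry,ok} | &{retry,ok}  match label sets agree
            case retry:
              end | end  match
            case ok:
              end | end  match
      case err:
        !Int | ?Int  match
          ⊕{retry,ok,ack} | &{retry,ok,ack}  match label sets agree
            case retry:
              end | end  match
            case ok:
              end | end  match
            case ack:
              Y | Y  match
      case done:
        ?Int | !Int  match
          &{retry,data,err} | ⊕{retry,data,err}  match label sets agree
            case retry:
              end | end  match
            case data:
              Y | Y  match
            case err:
              Y | Y  match

YES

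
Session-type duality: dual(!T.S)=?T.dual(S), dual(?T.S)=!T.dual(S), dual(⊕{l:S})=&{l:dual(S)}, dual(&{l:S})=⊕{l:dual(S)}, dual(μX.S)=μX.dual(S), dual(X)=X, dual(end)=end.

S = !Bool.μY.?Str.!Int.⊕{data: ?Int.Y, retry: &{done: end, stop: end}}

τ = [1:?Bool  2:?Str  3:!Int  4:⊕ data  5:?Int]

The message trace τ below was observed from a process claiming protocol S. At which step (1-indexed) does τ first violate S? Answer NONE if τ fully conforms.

[1] got ?Bool, protocol expects !Bool  ✗

1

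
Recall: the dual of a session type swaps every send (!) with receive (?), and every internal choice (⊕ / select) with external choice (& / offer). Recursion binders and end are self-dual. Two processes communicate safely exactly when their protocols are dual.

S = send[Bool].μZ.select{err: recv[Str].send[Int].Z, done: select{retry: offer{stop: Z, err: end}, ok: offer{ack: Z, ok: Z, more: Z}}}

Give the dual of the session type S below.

recv[Bool].μZ.offer{err: send[Str].recv[Int].Z, done: offer{retry: select{stop: Z, err: end}, ok: select{ack: Z, ok: Z, more: Z}}}

send[Bool] ↦ recv[Bool]
  μZ ↦ μZ  (μ self-dual)
    select{err,done} ↦ offer{err,done}  (⊕→&)
      [err]
        recv[Str] ↦ send[Str]
          send[Int] ↦ recv[Int]
            Z ↦ Z
      [done]
        select{retry,ok} ↦ offer{retry,ok}  (⊕→&)
          [retry]
            offer{stop,err} ↦ select{stop,err}  (external→internal)
              [stop]
                Z ↦ Z
              [err]
                end ↦ end
          [ok]
            offer{ack,ok,more} ↦ select{ack,ok,more}  (external→internal)
              [ack]
                Z ↦ Z
              [ok]
                Z ↦ Z
              [more]
                Z ↦ Z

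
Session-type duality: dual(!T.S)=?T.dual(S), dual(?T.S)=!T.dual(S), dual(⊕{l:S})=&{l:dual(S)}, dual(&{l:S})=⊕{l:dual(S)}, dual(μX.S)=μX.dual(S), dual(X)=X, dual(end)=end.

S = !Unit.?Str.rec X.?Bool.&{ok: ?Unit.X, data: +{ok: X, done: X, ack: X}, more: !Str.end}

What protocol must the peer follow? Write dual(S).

?Unit.!Str.rec X.!Bool.+{ok: !Unit.X, data: &{ok: X, done: X, ack: X}, more: ?Str.end}

!Unit ↦ ?Unit
  ?Str ↦ !Str
    rec X ↦ rec X  (binder kept)
      ?Bool ↦ !Bool
        &{ok,data,more} ↦ +{ok,data,more}  (&→⊕)
          [ok]
            ?Unit ↦ !Unit
              X self-dual
          [data]
            +{ok,done,ack} ↦ &{ok,done,ack}  (internal→external)
              [ok]
                X self-dual
              [done]
                X self-dual
              [ack]
                X self-dual
          [more]
            !Str ↦ ?Str
              end self-dual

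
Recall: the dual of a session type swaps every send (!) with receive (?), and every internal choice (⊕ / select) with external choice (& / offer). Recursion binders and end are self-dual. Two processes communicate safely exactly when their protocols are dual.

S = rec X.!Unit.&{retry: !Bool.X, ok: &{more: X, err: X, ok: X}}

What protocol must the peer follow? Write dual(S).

rec X = rec X  (rec unchanged)
  !Unit = ?Unit
    &{retry,ok} = +{retry,ok}  (offer→select)
      case retry:
        !Bool = ?Bool
          X ↦ X
      case ok:
        &{more,err,ok} = +{more,err,ok}  (offer→select)
          case more:
            X ↦ X
          case err:
            X ↦ X
          case ok:
            X ↦ X

rec X.?Unit.+{retry: ?Bool.X, ok: +{more: X, err: X, ok: X}}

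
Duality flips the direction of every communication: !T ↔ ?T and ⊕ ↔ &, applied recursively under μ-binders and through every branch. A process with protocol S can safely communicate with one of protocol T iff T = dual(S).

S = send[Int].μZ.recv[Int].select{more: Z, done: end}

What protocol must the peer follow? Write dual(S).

send[Int] ↦ recv[Int]
  μZ ↦ μZ  (rec unchanged)
    recv[Int] ↦ send[Int]
      select{more,done} ↦ offer{more,done}  (⊕→&)
        case more:
          dual(Z) = Z
        case done:
          dual(end) = end

recv[Int].μZ.send[Int].offer{more: Z, done: end}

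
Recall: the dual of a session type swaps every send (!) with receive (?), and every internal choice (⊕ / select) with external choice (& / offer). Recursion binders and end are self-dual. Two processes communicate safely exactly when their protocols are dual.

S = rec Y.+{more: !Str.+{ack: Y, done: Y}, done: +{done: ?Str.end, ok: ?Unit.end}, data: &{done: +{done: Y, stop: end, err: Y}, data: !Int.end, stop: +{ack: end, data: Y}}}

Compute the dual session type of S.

rec Y.&{more: ?Str.&{ack: Y, done: Y}, done: &{done: !Str.end, ok: !Unit.end}, data: +{done: &{done: Y, stop: end, err: Y}, data: ?Int.end, stop: &{ack: end, data: Y}}}

rec Y = rec Y  (binder kept)
  +{more,done,data} = &{more,done,data}  (⊕→&)
    • more:
      !Str = ?Str
        +{ack,done} = &{ack,done}  (⊕→&)
          • ack:
            Y self-dual
          • done:
            Y self-dual
    • done:
      +{done,ok} = &{done,ok}  (⊕→&)
        • done:
          ?Str = !Str
            end self-dual
        • ok:
          ?Unit = !Unit
            end self-dual
    • data:
      &{done,data,stop} = +{done,data,stop}  (offer→select)
        • done:
          +{done,stop,err} = &{done,stop,err}  (⊕→&)
            • done:
              Y self-dual
            • stop:
              end self-dual
            • err:
              Y self-dual
        • data:
          !Int = ?Int
            end self-dual
        • stop:
          +{ack,data} = &{ack,data}  (⊕→&)
            • ack:
              end self-dual
            • data:
              Y self-dual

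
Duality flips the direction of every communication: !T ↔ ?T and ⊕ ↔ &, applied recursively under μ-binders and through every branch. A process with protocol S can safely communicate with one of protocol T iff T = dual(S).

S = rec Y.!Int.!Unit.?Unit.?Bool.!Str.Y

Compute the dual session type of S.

rec Y → rec Y  (μ self-dual)
  !Int → ?Int
    !Unit → ?Unit
      ?Unit → !Unit
        ?Bool → !Bool
          !Str → ?Str
            dual(Y) = Y

rec Y.?Int.?Unit.!Unit.!Bool.?Str.Y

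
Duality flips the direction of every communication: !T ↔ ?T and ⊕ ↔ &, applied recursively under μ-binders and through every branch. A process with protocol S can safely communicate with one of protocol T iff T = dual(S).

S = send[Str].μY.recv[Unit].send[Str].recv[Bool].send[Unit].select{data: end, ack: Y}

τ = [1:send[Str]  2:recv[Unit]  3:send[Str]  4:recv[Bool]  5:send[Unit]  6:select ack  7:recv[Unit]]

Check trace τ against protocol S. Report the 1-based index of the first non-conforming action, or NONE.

NONE

[1] send[Str]  ✓  cont: μY.…
[2] recv[Unit]  ✓  cont: send[Str].recv[Bool].send[Unit].select{data: end, ack: μY.…}
[3] send[Str]  ✓  cont: recv[Bool].send[Unit].select{data: end, ack: μY.…}
[4] recv[Bool]  ✓  cont: send[Unit].select{data: end, ack: μY.…}
[5] send[Unit]  ✓  cont: select{data: end, ack: μY.…}
[6] select ack  ✓  cont: μY.…
[7] recv[Unit]  ✓  cont: send[Str].recv[Bool].send[Unit].select{data: end, ack: μY.…}
all 7 steps conform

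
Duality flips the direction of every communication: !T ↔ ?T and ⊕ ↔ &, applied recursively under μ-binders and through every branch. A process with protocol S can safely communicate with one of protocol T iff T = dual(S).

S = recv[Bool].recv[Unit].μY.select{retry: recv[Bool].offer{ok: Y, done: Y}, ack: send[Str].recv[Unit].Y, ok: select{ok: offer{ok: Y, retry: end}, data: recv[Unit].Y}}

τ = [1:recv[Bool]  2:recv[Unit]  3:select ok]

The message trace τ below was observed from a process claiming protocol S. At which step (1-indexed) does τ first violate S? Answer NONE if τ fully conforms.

NONE

@1 recv[Bool]  ✓  cont: recv[Unit].μY.…
@2 recv[Unit]  ✓  cont: μY.…
@3 select ok  ✓  cont: select{ok: offer{ok: μY.…, retry: end}, data: recv[Unit].μY.…}
trace exhausted — no violation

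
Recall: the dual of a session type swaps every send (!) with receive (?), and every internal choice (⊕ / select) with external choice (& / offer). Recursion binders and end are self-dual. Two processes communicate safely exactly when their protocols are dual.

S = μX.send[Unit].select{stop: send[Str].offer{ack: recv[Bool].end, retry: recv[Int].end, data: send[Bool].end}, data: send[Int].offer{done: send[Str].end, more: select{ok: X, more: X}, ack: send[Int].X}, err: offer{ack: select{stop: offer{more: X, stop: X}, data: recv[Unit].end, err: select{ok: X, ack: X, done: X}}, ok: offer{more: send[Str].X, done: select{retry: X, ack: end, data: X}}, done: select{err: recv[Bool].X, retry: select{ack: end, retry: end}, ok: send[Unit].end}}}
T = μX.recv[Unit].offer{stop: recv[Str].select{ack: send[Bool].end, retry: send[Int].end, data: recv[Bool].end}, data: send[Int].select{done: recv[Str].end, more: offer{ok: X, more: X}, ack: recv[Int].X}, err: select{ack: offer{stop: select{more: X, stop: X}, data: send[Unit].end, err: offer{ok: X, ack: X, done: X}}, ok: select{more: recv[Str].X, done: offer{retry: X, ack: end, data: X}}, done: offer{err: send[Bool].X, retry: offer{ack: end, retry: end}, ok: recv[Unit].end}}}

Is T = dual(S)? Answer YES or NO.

μX | μX  match (μ self-dual)
  send[Unit] | recv[Unit]  match
    select{stop,data,err} | offer{stop,data,err}  match same labels
      case stop:
        send[Str] | recv[Str]  match
          offer{ack,retry,data} | select{ack,retry,data}  match same labels
            case ack:
              recv[Bool] | send[Bool]  match
                end | end  match
            case retry:
              recv[Int] | send[Int]  match
                end | end  match
            case data:
              send[Bool] | recv[Bool]  match
                end | end  match
      case data:
        send[Int] | send[Int]  ✗ same direction on both sides — not dual

NO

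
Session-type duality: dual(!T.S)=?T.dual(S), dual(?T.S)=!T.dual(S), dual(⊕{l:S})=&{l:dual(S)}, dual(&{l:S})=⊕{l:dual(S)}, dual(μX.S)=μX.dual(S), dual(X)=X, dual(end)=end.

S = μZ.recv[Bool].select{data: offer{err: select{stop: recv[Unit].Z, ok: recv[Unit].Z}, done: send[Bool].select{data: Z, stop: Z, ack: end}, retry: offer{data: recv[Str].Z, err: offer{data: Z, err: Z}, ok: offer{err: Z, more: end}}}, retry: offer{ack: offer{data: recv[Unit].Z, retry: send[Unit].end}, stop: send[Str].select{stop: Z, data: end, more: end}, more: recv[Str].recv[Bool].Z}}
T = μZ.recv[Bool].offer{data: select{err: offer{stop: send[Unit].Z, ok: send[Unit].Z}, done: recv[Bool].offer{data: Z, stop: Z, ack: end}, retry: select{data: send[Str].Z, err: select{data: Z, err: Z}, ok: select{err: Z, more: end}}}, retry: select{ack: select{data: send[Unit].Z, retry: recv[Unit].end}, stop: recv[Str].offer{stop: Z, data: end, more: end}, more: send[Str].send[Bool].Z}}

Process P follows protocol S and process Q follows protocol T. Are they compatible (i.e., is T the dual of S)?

μZ | μZ  ok (rec unchanged)
  recv[Bool] | recv[Bool]  ✗ same direction on both sides — not dual

NO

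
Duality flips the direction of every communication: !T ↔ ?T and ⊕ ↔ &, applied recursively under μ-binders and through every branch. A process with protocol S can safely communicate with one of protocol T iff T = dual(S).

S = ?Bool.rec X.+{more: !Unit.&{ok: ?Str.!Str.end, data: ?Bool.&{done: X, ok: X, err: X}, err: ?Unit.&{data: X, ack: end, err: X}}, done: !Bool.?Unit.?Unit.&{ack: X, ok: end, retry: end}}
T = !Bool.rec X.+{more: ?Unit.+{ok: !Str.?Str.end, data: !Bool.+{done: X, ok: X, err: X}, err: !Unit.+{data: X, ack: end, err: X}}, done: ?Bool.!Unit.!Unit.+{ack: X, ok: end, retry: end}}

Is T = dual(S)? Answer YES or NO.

NO

?Bool | !Bool  ✓
  rec X | rec X  ✓ (binder kept)
    +{more,done} | +{more,done}  ✗ choice polarity not flipped — not dual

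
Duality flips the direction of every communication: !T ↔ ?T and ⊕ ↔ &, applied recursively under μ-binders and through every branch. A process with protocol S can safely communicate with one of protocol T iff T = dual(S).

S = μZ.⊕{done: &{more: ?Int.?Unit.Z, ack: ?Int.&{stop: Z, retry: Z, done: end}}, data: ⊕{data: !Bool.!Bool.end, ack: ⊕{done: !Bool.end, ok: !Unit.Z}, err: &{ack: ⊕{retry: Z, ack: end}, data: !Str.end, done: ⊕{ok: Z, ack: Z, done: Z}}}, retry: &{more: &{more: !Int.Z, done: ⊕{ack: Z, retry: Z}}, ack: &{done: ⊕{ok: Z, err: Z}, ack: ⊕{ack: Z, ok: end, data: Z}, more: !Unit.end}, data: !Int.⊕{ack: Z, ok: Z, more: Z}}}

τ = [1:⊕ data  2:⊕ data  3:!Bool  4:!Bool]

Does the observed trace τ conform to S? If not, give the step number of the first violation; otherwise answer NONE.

NONE

@1 ⊕ data  ✓  residual = ⊕{data: !Bool.!Bool.end, ack: ⊕{done: !Bool.end, ok: !Unit.μZ.…}, err: &{ack: ⊕{retry: μZ.…, ack: end}, data: !Str.end, done: ⊕{ok: μZ.…, ack: μZ.…, done: μZ.…}}}
@2 ⊕ data  ✓  residual = !Bool.!Bool.end
@3 !Bool  ✓  residual = !Bool.end
@4 !Bool  ✓  residual = end
τ conforms to S (length 4)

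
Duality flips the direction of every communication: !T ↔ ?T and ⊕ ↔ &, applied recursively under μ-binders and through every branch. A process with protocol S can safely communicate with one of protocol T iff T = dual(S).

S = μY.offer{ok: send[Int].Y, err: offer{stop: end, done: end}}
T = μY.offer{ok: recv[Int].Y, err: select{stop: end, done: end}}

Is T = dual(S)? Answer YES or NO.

μY ‖ μY  ✓ (μ self-dual)
  offer{ok,err} ‖ offer{ok,err}  ✗ choice polarity not flipped — not dual

NO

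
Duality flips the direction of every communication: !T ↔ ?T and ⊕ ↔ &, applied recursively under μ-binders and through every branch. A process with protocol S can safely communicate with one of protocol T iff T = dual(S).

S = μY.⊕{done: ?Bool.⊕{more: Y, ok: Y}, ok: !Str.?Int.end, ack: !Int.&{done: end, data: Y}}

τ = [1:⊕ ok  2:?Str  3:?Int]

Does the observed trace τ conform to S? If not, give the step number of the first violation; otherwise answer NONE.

2

@1 ⊕ ok  ok  now at !Str.?Int.end
@2 got ?Str, protocol expects !Str  ✗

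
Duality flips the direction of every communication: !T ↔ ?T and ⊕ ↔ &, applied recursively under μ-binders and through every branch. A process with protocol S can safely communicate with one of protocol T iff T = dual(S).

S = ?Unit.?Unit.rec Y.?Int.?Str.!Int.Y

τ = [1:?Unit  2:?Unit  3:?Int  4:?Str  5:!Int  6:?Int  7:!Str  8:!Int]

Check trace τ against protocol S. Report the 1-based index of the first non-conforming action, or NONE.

step 1: ?Unit  match  now at ?Unit.rec Y.…
step 2: ?Unit  match  now at rec Y.…
step 3: ?Int  match  now at ?Str.!Int.rec Y.…
step 4: ?Str  match  now at !Int.rec Y.…
step 5: !Int  match  now at rec Y.…
step 6: ?Int  match  now at ?Str.!Int.rec Y.…
step 7: got !Str, protocol expects ?Str  ✗

7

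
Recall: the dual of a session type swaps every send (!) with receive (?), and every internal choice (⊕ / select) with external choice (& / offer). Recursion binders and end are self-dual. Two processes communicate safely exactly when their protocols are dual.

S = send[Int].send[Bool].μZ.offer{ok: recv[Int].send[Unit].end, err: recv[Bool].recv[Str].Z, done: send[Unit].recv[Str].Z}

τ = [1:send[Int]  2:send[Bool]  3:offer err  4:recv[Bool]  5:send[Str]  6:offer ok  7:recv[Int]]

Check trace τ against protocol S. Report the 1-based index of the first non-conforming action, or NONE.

5

@1 send[Int]  ✓  state: send[Bool].μZ.…
@2 send[Bool]  ✓  state: μZ.…
@3 offer err  ✓  state: recv[Bool].recv[Str].μZ.…
@4 recv[Bool]  ✓  state: recv[Str].μZ.…
@5 got send[Str], protocol expects recv[Str]  ✗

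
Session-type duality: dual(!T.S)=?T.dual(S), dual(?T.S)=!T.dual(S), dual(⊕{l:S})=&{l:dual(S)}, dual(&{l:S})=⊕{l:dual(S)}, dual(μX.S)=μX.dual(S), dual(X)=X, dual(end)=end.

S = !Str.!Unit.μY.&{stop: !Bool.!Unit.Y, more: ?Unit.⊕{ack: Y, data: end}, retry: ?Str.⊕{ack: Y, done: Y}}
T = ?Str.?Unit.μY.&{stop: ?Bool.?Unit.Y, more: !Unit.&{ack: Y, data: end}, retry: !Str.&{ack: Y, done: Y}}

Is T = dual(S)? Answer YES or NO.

!Str ‖ ?Str  ok
  !Unit ‖ ?Unit  ok
    μY ‖ μY  ok (rec unchanged)
      &{stop,more,retry} ‖ &{stop,more,retry}  ✗ choice polarity not flipped — not dual

NO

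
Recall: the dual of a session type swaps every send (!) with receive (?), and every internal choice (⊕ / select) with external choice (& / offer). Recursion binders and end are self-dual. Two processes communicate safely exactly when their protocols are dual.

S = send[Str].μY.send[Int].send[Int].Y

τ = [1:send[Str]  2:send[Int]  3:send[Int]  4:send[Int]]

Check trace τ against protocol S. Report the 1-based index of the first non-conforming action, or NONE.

NONE

[1] send[Str]  ✓  residual = μY.…
[2] send[Int]  ✓  residual = send[Int].μY.…
[3] send[Int]  ✓  residual = μY.…
[4] send[Int]  ✓  residual = send[Int].μY.…
trace exhausted — no violation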